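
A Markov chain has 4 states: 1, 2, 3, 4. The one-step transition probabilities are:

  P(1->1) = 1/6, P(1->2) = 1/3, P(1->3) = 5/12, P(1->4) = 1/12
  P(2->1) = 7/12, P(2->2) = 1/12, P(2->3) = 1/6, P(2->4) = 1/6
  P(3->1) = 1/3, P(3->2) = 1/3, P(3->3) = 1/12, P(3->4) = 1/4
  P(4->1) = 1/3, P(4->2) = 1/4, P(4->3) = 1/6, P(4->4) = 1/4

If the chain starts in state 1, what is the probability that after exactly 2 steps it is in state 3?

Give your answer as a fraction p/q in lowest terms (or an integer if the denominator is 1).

Answer: 25/144

Derivation:
Computing P^2 by repeated multiplication:
P^1 =
  1: [1/6, 1/3, 5/12, 1/12]
  2: [7/12, 1/12, 1/6, 1/6]
  3: [1/3, 1/3, 1/12, 1/4]
  4: [1/3, 1/4, 1/6, 1/4]
P^2 =
  1: [7/18, 35/144, 25/144, 7/36]
  2: [37/144, 43/144, 43/144, 7/48]
  3: [13/36, 11/48, 35/144, 1/6]
  4: [49/144, 1/4, 17/72, 25/144]

(P^2)[1 -> 3] = 25/144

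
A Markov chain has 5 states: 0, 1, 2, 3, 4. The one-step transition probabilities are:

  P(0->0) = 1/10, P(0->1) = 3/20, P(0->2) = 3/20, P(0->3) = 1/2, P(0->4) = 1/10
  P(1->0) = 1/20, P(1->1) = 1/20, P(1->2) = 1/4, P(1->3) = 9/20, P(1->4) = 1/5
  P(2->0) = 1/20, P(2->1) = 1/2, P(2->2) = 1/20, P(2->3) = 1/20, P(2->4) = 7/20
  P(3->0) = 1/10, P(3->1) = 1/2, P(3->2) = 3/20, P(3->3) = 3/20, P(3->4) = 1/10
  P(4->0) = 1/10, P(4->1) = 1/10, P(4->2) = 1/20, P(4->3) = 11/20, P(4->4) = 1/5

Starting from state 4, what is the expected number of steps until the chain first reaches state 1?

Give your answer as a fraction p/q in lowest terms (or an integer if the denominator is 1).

Let h_i = expected steps to first reach 1 from state i.
Boundary: h_1 = 0.
First-step equations for the other states:
  h_0 = 1 + 1/10*h_0 + 3/20*h_1 + 3/20*h_2 + 1/2*h_3 + 1/10*h_4
  h_2 = 1 + 1/20*h_0 + 1/2*h_1 + 1/20*h_2 + 1/20*h_3 + 7/20*h_4
  h_3 = 1 + 1/10*h_0 + 1/2*h_1 + 3/20*h_2 + 3/20*h_3 + 1/10*h_4
  h_4 = 1 + 1/10*h_0 + 1/10*h_1 + 1/20*h_2 + 11/20*h_3 + 1/5*h_4

Substituting h_1 = 0 and rearranging gives the linear system (I - Q) h = 1:
  [9/10, -3/20, -1/2, -1/10] . (h_0, h_2, h_3, h_4) = 1
  [-1/20, 19/20, -1/20, -7/20] . (h_0, h_2, h_3, h_4) = 1
  [-1/10, -3/20, 17/20, -1/10] . (h_0, h_2, h_3, h_4) = 1
  [-1/10, -1/20, -11/20, 4/5] . (h_0, h_2, h_3, h_4) = 1

Solving yields:
  h_0 = 36540/11071
  h_2 = 87940/33213
  h_3 = 81200/33213
  h_4 = 116540/33213

Starting state is 4, so the expected hitting time is h_4 = 116540/33213.

Answer: 116540/33213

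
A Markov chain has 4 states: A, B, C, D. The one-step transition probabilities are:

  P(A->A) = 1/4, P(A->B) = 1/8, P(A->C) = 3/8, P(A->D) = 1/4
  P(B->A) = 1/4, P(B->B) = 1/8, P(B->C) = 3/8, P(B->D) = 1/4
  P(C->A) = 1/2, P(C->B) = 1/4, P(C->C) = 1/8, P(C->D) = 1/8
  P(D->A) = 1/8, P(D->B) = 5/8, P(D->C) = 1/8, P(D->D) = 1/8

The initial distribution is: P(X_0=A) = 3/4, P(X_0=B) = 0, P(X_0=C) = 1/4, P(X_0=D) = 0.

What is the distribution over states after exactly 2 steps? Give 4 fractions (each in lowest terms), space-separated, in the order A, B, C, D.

Answer: 77/256 35/128 31/128 47/256

Derivation:
Propagating the distribution step by step (d_{t+1} = d_t * P):
d_0 = (A=3/4, B=0, C=1/4, D=0)
  d_1[A] = 3/4*1/4 + 0*1/4 + 1/4*1/2 + 0*1/8 = 5/16
  d_1[B] = 3/4*1/8 + 0*1/8 + 1/4*1/4 + 0*5/8 = 5/32
  d_1[C] = 3/4*3/8 + 0*3/8 + 1/4*1/8 + 0*1/8 = 5/16
  d_1[D] = 3/4*1/4 + 0*1/4 + 1/4*1/8 + 0*1/8 = 7/32
d_1 = (A=5/16, B=5/32, C=5/16, D=7/32)
  d_2[A] = 5/16*1/4 + 5/32*1/4 + 5/16*1/2 + 7/32*1/8 = 77/256
  d_2[B] = 5/16*1/8 + 5/32*1/8 + 5/16*1/4 + 7/32*5/8 = 35/128
  d_2[C] = 5/16*3/8 + 5/32*3/8 + 5/16*1/8 + 7/32*1/8 = 31/128
  d_2[D] = 5/16*1/4 + 5/32*1/4 + 5/16*1/8 + 7/32*1/8 = 47/256
d_2 = (A=77/256, B=35/128, C=31/128, D=47/256)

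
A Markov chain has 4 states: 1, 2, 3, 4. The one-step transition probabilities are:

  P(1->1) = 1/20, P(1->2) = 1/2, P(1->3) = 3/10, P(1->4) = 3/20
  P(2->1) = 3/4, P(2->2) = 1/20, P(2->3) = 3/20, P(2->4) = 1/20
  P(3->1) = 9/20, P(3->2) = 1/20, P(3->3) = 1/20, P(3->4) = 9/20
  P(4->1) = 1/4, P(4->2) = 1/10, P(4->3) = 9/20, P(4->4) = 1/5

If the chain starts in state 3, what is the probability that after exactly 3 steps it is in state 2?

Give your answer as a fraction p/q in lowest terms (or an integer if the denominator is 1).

Computing P^3 by repeated multiplication:
P^1 =
  1: [1/20, 1/2, 3/10, 3/20]
  2: [3/4, 1/20, 3/20, 1/20]
  3: [9/20, 1/20, 1/20, 9/20]
  4: [1/4, 1/10, 9/20, 1/5]
P^2 =
  1: [11/20, 2/25, 69/400, 79/400]
  2: [31/200, 39/100, 21/80, 77/400]
  3: [39/200, 11/40, 139/400, 73/400]
  4: [17/50, 69/400, 81/400, 57/200]
P^3 =
  1: [429/2000, 2459/8000, 549/2000, 1629/8000]
  2: [933/2000, 207/1600, 819/4000, 319/1600]
  3: [209/500, 47/320, 797/4000, 1887/8000]
  4: [247/800, 869/4000, 213/800, 831/4000]

(P^3)[3 -> 2] = 47/320

Answer: 47/320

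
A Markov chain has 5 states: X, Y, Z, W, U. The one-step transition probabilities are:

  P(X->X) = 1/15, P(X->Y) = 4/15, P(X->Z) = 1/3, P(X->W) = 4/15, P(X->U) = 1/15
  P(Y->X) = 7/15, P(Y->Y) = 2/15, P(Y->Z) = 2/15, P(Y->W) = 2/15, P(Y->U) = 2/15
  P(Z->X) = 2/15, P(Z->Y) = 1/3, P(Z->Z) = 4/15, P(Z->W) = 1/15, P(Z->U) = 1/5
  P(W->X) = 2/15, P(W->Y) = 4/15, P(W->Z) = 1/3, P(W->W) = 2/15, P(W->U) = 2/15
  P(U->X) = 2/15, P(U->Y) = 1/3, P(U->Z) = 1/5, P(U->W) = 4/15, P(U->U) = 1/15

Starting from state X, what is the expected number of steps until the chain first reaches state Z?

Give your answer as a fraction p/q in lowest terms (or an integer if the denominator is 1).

Let h_i = expected steps to first reach Z from state i.
Boundary: h_Z = 0.
First-step equations for the other states:
  h_X = 1 + 1/15*h_X + 4/15*h_Y + 1/3*h_Z + 4/15*h_W + 1/15*h_U
  h_Y = 1 + 7/15*h_X + 2/15*h_Y + 2/15*h_Z + 2/15*h_W + 2/15*h_U
  h_W = 1 + 2/15*h_X + 4/15*h_Y + 1/3*h_Z + 2/15*h_W + 2/15*h_U
  h_U = 1 + 2/15*h_X + 1/3*h_Y + 1/5*h_Z + 4/15*h_W + 1/15*h_U

Substituting h_Z = 0 and rearranging gives the linear system (I - Q) h = 1:
  [14/15, -4/15, -4/15, -1/15] . (h_X, h_Y, h_W, h_U) = 1
  [-7/15, 13/15, -2/15, -2/15] . (h_X, h_Y, h_W, h_U) = 1
  [-2/15, -4/15, 13/15, -2/15] . (h_X, h_Y, h_W, h_U) = 1
  [-2/15, -1/3, -4/15, 14/15] . (h_X, h_Y, h_W, h_U) = 1

Solving yields:
  h_X = 21600/5881
  h_Y = 25575/5881
  h_W = 21785/5881
  h_U = 24745/5881

Starting state is X, so the expected hitting time is h_X = 21600/5881.

Answer: 21600/5881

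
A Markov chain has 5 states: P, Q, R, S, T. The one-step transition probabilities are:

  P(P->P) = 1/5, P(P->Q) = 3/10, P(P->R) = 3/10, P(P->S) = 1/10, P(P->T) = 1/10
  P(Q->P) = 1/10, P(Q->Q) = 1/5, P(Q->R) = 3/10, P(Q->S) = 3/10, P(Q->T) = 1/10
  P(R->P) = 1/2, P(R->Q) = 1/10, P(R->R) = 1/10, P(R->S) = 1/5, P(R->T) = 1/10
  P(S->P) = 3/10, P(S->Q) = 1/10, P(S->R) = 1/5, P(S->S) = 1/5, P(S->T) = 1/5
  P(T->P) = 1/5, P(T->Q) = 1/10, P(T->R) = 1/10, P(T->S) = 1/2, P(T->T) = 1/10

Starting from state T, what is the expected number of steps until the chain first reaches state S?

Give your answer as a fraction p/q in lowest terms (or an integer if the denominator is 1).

Answer: 305/97

Derivation:
Let h_i = expected steps to first reach S from state i.
Boundary: h_S = 0.
First-step equations for the other states:
  h_P = 1 + 1/5*h_P + 3/10*h_Q + 3/10*h_R + 1/10*h_S + 1/10*h_T
  h_Q = 1 + 1/10*h_P + 1/5*h_Q + 3/10*h_R + 3/10*h_S + 1/10*h_T
  h_R = 1 + 1/2*h_P + 1/10*h_Q + 1/10*h_R + 1/5*h_S + 1/10*h_T
  h_T = 1 + 1/5*h_P + 1/10*h_Q + 1/10*h_R + 1/2*h_S + 1/10*h_T

Substituting h_S = 0 and rearranging gives the linear system (I - Q) h = 1:
  [4/5, -3/10, -3/10, -1/10] . (h_P, h_Q, h_R, h_T) = 1
  [-1/10, 4/5, -3/10, -1/10] . (h_P, h_Q, h_R, h_T) = 1
  [-1/2, -1/10, 9/10, -1/10] . (h_P, h_Q, h_R, h_T) = 1
  [-1/5, -1/10, -1/10, 9/10] . (h_P, h_Q, h_R, h_T) = 1

Solving yields:
  h_P = 3300/679
  h_Q = 2700/679
  h_R = 3125/679
  h_T = 305/97

Starting state is T, so the expected hitting time is h_T = 305/97.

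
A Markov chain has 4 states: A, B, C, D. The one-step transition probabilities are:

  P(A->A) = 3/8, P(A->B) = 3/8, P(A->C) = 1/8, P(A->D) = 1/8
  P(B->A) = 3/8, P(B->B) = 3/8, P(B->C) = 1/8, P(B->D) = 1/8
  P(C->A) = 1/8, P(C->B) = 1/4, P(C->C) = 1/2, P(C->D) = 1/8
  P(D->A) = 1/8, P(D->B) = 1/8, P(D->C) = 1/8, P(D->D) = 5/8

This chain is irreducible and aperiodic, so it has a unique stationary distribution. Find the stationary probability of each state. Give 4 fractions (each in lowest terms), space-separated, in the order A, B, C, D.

The stationary distribution satisfies pi = pi * P, i.e.:
  pi_A = 3/8*pi_A + 3/8*pi_B + 1/8*pi_C + 1/8*pi_D
  pi_B = 3/8*pi_A + 3/8*pi_B + 1/4*pi_C + 1/8*pi_D
  pi_C = 1/8*pi_A + 1/8*pi_B + 1/2*pi_C + 1/8*pi_D
  pi_D = 1/8*pi_A + 1/8*pi_B + 1/8*pi_C + 5/8*pi_D
with normalization: pi_A + pi_B + pi_C + pi_D = 1.

Using the first 3 balance equations plus normalization, the linear system A*pi = b is:
  [-5/8, 3/8, 1/8, 1/8] . pi = 0
  [3/8, -5/8, 1/4, 1/8] . pi = 0
  [1/8, 1/8, -1/2, 1/8] . pi = 0
  [1, 1, 1, 1] . pi = 1

Solving yields:
  pi_A = 21/80
  pi_B = 23/80
  pi_C = 1/5
  pi_D = 1/4

Verification (pi * P):
  21/80*3/8 + 23/80*3/8 + 1/5*1/8 + 1/4*1/8 = 21/80 = pi_A  (ok)
  21/80*3/8 + 23/80*3/8 + 1/5*1/4 + 1/4*1/8 = 23/80 = pi_B  (ok)
  21/80*1/8 + 23/80*1/8 + 1/5*1/2 + 1/4*1/8 = 1/5 = pi_C  (ok)
  21/80*1/8 + 23/80*1/8 + 1/5*1/8 + 1/4*5/8 = 1/4 = pi_D  (ok)

Answer: 21/80 23/80 1/5 1/4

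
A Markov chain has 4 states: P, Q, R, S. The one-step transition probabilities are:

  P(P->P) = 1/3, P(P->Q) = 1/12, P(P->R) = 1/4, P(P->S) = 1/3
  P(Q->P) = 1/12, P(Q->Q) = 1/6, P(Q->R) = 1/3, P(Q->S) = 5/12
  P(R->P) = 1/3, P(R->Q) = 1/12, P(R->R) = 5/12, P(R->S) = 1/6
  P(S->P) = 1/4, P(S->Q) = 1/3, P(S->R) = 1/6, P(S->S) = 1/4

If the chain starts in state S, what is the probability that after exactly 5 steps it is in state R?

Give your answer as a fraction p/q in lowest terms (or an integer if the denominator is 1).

Answer: 8989/31104

Derivation:
Computing P^5 by repeated multiplication:
P^1 =
  P: [1/3, 1/12, 1/4, 1/3]
  Q: [1/12, 1/6, 1/3, 5/12]
  R: [1/3, 1/12, 5/12, 1/6]
  S: [1/4, 1/3, 1/6, 1/4]
P^2 =
  P: [41/144, 25/144, 13/48, 13/48]
  Q: [37/144, 29/144, 41/144, 37/144]
  R: [43/144, 19/144, 5/16, 37/144]
  S: [11/48, 25/144, 41/144, 5/16]
P^3 =
  P: [77/288, 143/864, 31/108, 121/432]
  Q: [113/432, 71/432, 253/864, 9/32]
  R: [241/864, 137/864, 7/24, 13/48]
  S: [19/72, 19/108, 247/864, 79/288]
P^4 =
  P: [2785/10368, 1733/10368, 2989/10368, 2861/10368]
  Q: [929/3456, 1735/10368, 37/128, 2849/10368]
  R: [937/3456, 1703/10368, 2999/10368, 2855/10368]
  S: [307/1152, 1727/10368, 3001/10368, 959/3456]
P^5 =
  P: [8353/31104, 5171/31104, 17977/62208, 17183/62208]
  Q: [16709/62208, 10325/62208, 2249/7776, 8591/31104]
  R: [8377/31104, 5159/31104, 17975/62208, 17161/62208]
  S: [5569/20736, 10363/62208, 8989/31104, 715/2592]

(P^5)[S -> R] = 8989/31104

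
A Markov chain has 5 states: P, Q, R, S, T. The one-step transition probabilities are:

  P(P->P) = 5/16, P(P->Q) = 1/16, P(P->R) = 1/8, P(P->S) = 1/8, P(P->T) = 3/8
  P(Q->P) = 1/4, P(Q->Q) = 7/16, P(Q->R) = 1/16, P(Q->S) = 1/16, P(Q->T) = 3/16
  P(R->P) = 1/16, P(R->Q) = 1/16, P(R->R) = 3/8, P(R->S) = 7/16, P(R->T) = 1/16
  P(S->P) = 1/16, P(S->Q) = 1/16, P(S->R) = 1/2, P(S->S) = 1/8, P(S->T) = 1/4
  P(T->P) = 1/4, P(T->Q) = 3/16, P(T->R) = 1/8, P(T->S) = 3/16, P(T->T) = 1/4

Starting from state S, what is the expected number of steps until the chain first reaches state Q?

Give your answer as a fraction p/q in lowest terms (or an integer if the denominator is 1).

Answer: 2736/241

Derivation:
Let h_i = expected steps to first reach Q from state i.
Boundary: h_Q = 0.
First-step equations for the other states:
  h_P = 1 + 5/16*h_P + 1/16*h_Q + 1/8*h_R + 1/8*h_S + 3/8*h_T
  h_R = 1 + 1/16*h_P + 1/16*h_Q + 3/8*h_R + 7/16*h_S + 1/16*h_T
  h_S = 1 + 1/16*h_P + 1/16*h_Q + 1/2*h_R + 1/8*h_S + 1/4*h_T
  h_T = 1 + 1/4*h_P + 3/16*h_Q + 1/8*h_R + 3/16*h_S + 1/4*h_T

Substituting h_Q = 0 and rearranging gives the linear system (I - Q) h = 1:
  [11/16, -1/8, -1/8, -3/8] . (h_P, h_R, h_S, h_T) = 1
  [-1/16, 5/8, -7/16, -1/16] . (h_P, h_R, h_S, h_T) = 1
  [-1/16, -1/2, 7/8, -1/4] . (h_P, h_R, h_S, h_T) = 1
  [-1/4, -1/8, -3/16, 3/4] . (h_P, h_R, h_S, h_T) = 1

Solving yields:
  h_P = 2640/241
  h_R = 2800/241
  h_S = 2736/241
  h_T = 2352/241

Starting state is S, so the expected hitting time is h_S = 2736/241.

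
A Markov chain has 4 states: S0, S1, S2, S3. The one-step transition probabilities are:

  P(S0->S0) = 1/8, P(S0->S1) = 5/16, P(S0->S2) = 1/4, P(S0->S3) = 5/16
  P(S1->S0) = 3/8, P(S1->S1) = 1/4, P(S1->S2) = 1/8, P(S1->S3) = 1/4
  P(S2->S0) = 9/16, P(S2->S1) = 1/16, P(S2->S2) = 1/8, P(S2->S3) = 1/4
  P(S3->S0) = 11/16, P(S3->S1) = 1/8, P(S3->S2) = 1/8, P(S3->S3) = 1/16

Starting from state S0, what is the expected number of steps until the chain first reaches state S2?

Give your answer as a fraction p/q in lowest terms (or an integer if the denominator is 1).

Answer: 2696/509

Derivation:
Let h_i = expected steps to first reach S2 from state i.
Boundary: h_S2 = 0.
First-step equations for the other states:
  h_S0 = 1 + 1/8*h_S0 + 5/16*h_S1 + 1/4*h_S2 + 5/16*h_S3
  h_S1 = 1 + 3/8*h_S0 + 1/4*h_S1 + 1/8*h_S2 + 1/4*h_S3
  h_S3 = 1 + 11/16*h_S0 + 1/8*h_S1 + 1/8*h_S2 + 1/16*h_S3

Substituting h_S2 = 0 and rearranging gives the linear system (I - Q) h = 1:
  [7/8, -5/16, -5/16] . (h_S0, h_S1, h_S3) = 1
  [-3/8, 3/4, -1/4] . (h_S0, h_S1, h_S3) = 1
  [-11/16, -1/8, 15/16] . (h_S0, h_S1, h_S3) = 1

Solving yields:
  h_S0 = 2696/509
  h_S1 = 3000/509
  h_S3 = 2920/509

Starting state is S0, so the expected hitting time is h_S0 = 2696/509.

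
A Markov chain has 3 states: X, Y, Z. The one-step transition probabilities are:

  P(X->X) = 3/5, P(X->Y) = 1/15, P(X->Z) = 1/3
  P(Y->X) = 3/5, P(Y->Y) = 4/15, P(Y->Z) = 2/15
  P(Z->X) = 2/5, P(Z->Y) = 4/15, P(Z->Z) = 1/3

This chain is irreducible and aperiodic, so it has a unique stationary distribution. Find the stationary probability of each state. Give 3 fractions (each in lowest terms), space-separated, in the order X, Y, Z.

The stationary distribution satisfies pi = pi * P, i.e.:
  pi_X = 3/5*pi_X + 3/5*pi_Y + 2/5*pi_Z
  pi_Y = 1/15*pi_X + 4/15*pi_Y + 4/15*pi_Z
  pi_Z = 1/3*pi_X + 2/15*pi_Y + 1/3*pi_Z
with normalization: pi_X + pi_Y + pi_Z = 1.

Using the first 2 balance equations plus normalization, the linear system A*pi = b is:
  [-2/5, 3/5, 2/5] . pi = 0
  [1/15, -11/15, 4/15] . pi = 0
  [1, 1, 1] . pi = 1

Solving yields:
  pi_X = 34/63
  pi_Y = 10/63
  pi_Z = 19/63

Verification (pi * P):
  34/63*3/5 + 10/63*3/5 + 19/63*2/5 = 34/63 = pi_X  (ok)
  34/63*1/15 + 10/63*4/15 + 19/63*4/15 = 10/63 = pi_Y  (ok)
  34/63*1/3 + 10/63*2/15 + 19/63*1/3 = 19/63 = pi_Z  (ok)

Answer: 34/63 10/63 19/63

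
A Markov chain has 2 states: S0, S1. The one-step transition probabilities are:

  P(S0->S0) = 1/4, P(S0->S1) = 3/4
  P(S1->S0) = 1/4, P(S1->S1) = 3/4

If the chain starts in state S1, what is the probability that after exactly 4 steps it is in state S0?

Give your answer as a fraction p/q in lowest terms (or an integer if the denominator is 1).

Answer: 1/4

Derivation:
Computing P^4 by repeated multiplication:
P^1 =
  S0: [1/4, 3/4]
  S1: [1/4, 3/4]
P^2 =
  S0: [1/4, 3/4]
  S1: [1/4, 3/4]
P^3 =
  S0: [1/4, 3/4]
  S1: [1/4, 3/4]
P^4 =
  S0: [1/4, 3/4]
  S1: [1/4, 3/4]

(P^4)[S1 -> S0] = 1/4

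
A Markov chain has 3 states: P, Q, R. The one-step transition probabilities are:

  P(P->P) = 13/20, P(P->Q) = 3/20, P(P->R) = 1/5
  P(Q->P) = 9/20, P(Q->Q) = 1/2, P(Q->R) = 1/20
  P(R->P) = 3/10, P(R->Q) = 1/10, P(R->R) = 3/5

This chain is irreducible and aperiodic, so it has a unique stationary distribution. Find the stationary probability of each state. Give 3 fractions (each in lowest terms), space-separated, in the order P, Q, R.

Answer: 26/51 32/153 43/153

Derivation:
The stationary distribution satisfies pi = pi * P, i.e.:
  pi_P = 13/20*pi_P + 9/20*pi_Q + 3/10*pi_R
  pi_Q = 3/20*pi_P + 1/2*pi_Q + 1/10*pi_R
  pi_R = 1/5*pi_P + 1/20*pi_Q + 3/5*pi_R
with normalization: pi_P + pi_Q + pi_R = 1.

Using the first 2 balance equations plus normalization, the linear system A*pi = b is:
  [-7/20, 9/20, 3/10] . pi = 0
  [3/20, -1/2, 1/10] . pi = 0
  [1, 1, 1] . pi = 1

Solving yields:
  pi_P = 26/51
  pi_Q = 32/153
  pi_R = 43/153

Verification (pi * P):
  26/51*13/20 + 32/153*9/20 + 43/153*3/10 = 26/51 = pi_P  (ok)
  26/51*3/20 + 32/153*1/2 + 43/153*1/10 = 32/153 = pi_Q  (ok)
  26/51*1/5 + 32/153*1/20 + 43/153*3/5 = 43/153 = pi_R  (ok)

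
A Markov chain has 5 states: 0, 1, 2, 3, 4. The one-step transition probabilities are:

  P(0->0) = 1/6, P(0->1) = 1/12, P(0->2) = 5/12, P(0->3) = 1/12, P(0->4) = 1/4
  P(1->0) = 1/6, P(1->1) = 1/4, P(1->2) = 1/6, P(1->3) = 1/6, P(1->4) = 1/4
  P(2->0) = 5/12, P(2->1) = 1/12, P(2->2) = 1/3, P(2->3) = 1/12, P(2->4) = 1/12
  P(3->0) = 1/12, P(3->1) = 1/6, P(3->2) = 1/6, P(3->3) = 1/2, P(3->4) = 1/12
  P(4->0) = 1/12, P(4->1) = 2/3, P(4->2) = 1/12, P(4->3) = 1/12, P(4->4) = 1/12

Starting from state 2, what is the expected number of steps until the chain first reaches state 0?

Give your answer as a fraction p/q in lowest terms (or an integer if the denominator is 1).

Let h_i = expected steps to first reach 0 from state i.
Boundary: h_0 = 0.
First-step equations for the other states:
  h_1 = 1 + 1/6*h_0 + 1/4*h_1 + 1/6*h_2 + 1/6*h_3 + 1/4*h_4
  h_2 = 1 + 5/12*h_0 + 1/12*h_1 + 1/3*h_2 + 1/12*h_3 + 1/12*h_4
  h_3 = 1 + 1/12*h_0 + 1/6*h_1 + 1/6*h_2 + 1/2*h_3 + 1/12*h_4
  h_4 = 1 + 1/12*h_0 + 2/3*h_1 + 1/12*h_2 + 1/12*h_3 + 1/12*h_4

Substituting h_0 = 0 and rearranging gives the linear system (I - Q) h = 1:
  [3/4, -1/6, -1/6, -1/4] . (h_1, h_2, h_3, h_4) = 1
  [-1/12, 2/3, -1/12, -1/12] . (h_1, h_2, h_3, h_4) = 1
  [-1/6, -1/6, 1/2, -1/12] . (h_1, h_2, h_3, h_4) = 1
  [-2/3, -1/12, -1/12, 11/12] . (h_1, h_2, h_3, h_4) = 1

Solving yields:
  h_1 = 13032/2375
  h_2 = 1752/475
  h_3 = 14376/2375
  h_4 = 14172/2375

Starting state is 2, so the expected hitting time is h_2 = 1752/475.

Answer: 1752/475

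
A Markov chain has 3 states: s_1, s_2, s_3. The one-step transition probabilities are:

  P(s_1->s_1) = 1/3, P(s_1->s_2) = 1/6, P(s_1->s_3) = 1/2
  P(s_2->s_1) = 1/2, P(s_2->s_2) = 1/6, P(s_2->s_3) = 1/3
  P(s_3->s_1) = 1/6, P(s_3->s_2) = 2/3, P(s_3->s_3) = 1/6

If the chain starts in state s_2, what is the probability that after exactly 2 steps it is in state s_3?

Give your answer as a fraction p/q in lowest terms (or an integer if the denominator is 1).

Computing P^2 by repeated multiplication:
P^1 =
  s_1: [1/3, 1/6, 1/2]
  s_2: [1/2, 1/6, 1/3]
  s_3: [1/6, 2/3, 1/6]
P^2 =
  s_1: [5/18, 5/12, 11/36]
  s_2: [11/36, 1/3, 13/36]
  s_3: [5/12, 1/4, 1/3]

(P^2)[s_2 -> s_3] = 13/36

Answer: 13/36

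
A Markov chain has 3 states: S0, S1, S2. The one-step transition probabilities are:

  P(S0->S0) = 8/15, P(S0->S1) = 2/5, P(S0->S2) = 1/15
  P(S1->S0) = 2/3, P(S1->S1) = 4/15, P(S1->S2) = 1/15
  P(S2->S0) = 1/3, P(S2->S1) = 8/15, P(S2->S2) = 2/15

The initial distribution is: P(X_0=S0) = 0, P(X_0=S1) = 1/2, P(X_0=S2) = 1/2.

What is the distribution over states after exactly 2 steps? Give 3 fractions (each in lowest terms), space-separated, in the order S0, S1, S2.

Answer: 17/30 9/25 11/150

Derivation:
Propagating the distribution step by step (d_{t+1} = d_t * P):
d_0 = (S0=0, S1=1/2, S2=1/2)
  d_1[S0] = 0*8/15 + 1/2*2/3 + 1/2*1/3 = 1/2
  d_1[S1] = 0*2/5 + 1/2*4/15 + 1/2*8/15 = 2/5
  d_1[S2] = 0*1/15 + 1/2*1/15 + 1/2*2/15 = 1/10
d_1 = (S0=1/2, S1=2/5, S2=1/10)
  d_2[S0] = 1/2*8/15 + 2/5*2/3 + 1/10*1/3 = 17/30
  d_2[S1] = 1/2*2/5 + 2/5*4/15 + 1/10*8/15 = 9/25
  d_2[S2] = 1/2*1/15 + 2/5*1/15 + 1/10*2/15 = 11/150
d_2 = (S0=17/30, S1=9/25, S2=11/150)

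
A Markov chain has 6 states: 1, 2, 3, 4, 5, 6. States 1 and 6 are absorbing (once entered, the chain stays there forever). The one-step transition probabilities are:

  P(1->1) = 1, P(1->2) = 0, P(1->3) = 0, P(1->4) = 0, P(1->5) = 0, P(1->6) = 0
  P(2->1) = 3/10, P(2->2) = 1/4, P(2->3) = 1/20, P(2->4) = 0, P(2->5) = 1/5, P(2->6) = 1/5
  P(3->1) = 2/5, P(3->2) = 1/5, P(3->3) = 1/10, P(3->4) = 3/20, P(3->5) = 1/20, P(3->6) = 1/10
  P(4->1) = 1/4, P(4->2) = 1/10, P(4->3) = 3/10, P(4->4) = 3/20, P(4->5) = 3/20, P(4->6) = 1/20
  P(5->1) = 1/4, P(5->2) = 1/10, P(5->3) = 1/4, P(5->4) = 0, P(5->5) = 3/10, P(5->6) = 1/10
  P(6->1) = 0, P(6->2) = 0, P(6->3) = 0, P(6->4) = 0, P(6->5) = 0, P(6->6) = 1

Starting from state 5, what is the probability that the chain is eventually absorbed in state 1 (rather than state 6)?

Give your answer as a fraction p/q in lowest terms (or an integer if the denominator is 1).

Let a_i = P(absorbed in 1 | start in state i).
Boundary conditions: a_1 = 1, a_6 = 0.
For each transient state i, a_i = sum_j P(i->j) * a_j:
  a_2 = 3/10*a_1 + 1/4*a_2 + 1/20*a_3 + 0*a_4 + 1/5*a_5 + 1/5*a_6
  a_3 = 2/5*a_1 + 1/5*a_2 + 1/10*a_3 + 3/20*a_4 + 1/20*a_5 + 1/10*a_6
  a_4 = 1/4*a_1 + 1/10*a_2 + 3/10*a_3 + 3/20*a_4 + 3/20*a_5 + 1/20*a_6
  a_5 = 1/4*a_1 + 1/10*a_2 + 1/4*a_3 + 0*a_4 + 3/10*a_5 + 1/10*a_6

Substituting a_1 = 1 and a_6 = 0, rearrange to (I - Q) a = r where r[i] = P(i -> 1):
  [3/4, -1/20, 0, -1/5] . (a_2, a_3, a_4, a_5) = 3/10
  [-1/5, 9/10, -3/20, -1/20] . (a_2, a_3, a_4, a_5) = 2/5
  [-1/10, -3/10, 17/20, -3/20] . (a_2, a_3, a_4, a_5) = 1/4
  [-1/10, -1/4, 0, 7/10] . (a_2, a_3, a_4, a_5) = 1/4

Solving yields:
  a_2 = 17218/26829
  a_3 = 20230/26829
  a_4 = 40913/53658
  a_5 = 3503/4878

Starting state is 5, so the absorption probability is a_5 = 3503/4878.

Answer: 3503/4878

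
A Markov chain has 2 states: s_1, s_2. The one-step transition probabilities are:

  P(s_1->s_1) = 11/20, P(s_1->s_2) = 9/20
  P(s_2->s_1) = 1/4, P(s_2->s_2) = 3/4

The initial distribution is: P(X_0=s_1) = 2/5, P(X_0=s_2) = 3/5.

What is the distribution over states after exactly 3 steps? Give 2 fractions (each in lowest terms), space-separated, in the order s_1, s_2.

Propagating the distribution step by step (d_{t+1} = d_t * P):
d_0 = (s_1=2/5, s_2=3/5)
  d_1[s_1] = 2/5*11/20 + 3/5*1/4 = 37/100
  d_1[s_2] = 2/5*9/20 + 3/5*3/4 = 63/100
d_1 = (s_1=37/100, s_2=63/100)
  d_2[s_1] = 37/100*11/20 + 63/100*1/4 = 361/1000
  d_2[s_2] = 37/100*9/20 + 63/100*3/4 = 639/1000
d_2 = (s_1=361/1000, s_2=639/1000)
  d_3[s_1] = 361/1000*11/20 + 639/1000*1/4 = 3583/10000
  d_3[s_2] = 361/1000*9/20 + 639/1000*3/4 = 6417/10000
d_3 = (s_1=3583/10000, s_2=6417/10000)

Answer: 3583/10000 6417/10000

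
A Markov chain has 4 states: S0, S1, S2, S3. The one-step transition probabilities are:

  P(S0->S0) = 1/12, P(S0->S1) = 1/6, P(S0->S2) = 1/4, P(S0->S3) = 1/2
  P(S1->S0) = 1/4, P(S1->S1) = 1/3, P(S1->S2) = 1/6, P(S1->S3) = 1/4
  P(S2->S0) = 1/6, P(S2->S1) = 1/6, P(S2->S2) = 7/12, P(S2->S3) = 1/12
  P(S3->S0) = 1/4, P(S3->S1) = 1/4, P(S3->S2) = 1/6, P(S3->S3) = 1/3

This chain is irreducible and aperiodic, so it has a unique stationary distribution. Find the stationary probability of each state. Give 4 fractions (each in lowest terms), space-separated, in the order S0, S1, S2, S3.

Answer: 19/99 247/1089 31/99 292/1089

Derivation:
The stationary distribution satisfies pi = pi * P, i.e.:
  pi_S0 = 1/12*pi_S0 + 1/4*pi_S1 + 1/6*pi_S2 + 1/4*pi_S3
  pi_S1 = 1/6*pi_S0 + 1/3*pi_S1 + 1/6*pi_S2 + 1/4*pi_S3
  pi_S2 = 1/4*pi_S0 + 1/6*pi_S1 + 7/12*pi_S2 + 1/6*pi_S3
  pi_S3 = 1/2*pi_S0 + 1/4*pi_S1 + 1/12*pi_S2 + 1/3*pi_S3
with normalization: pi_S0 + pi_S1 + pi_S2 + pi_S3 = 1.

Using the first 3 balance equations plus normalization, the linear system A*pi = b is:
  [-11/12, 1/4, 1/6, 1/4] . pi = 0
  [1/6, -2/3, 1/6, 1/4] . pi = 0
  [1/4, 1/6, -5/12, 1/6] . pi = 0
  [1, 1, 1, 1] . pi = 1

Solving yields:
  pi_S0 = 19/99
  pi_S1 = 247/1089
  pi_S2 = 31/99
  pi_S3 = 292/1089

Verification (pi * P):
  19/99*1/12 + 247/1089*1/4 + 31/99*1/6 + 292/1089*1/4 = 19/99 = pi_S0  (ok)
  19/99*1/6 + 247/1089*1/3 + 31/99*1/6 + 292/1089*1/4 = 247/1089 = pi_S1  (ok)
  19/99*1/4 + 247/1089*1/6 + 31/99*7/12 + 292/1089*1/6 = 31/99 = pi_S2  (ok)
  19/99*1/2 + 247/1089*1/4 + 31/99*1/12 + 292/1089*1/3 = 292/1089 = pi_S3  (ok)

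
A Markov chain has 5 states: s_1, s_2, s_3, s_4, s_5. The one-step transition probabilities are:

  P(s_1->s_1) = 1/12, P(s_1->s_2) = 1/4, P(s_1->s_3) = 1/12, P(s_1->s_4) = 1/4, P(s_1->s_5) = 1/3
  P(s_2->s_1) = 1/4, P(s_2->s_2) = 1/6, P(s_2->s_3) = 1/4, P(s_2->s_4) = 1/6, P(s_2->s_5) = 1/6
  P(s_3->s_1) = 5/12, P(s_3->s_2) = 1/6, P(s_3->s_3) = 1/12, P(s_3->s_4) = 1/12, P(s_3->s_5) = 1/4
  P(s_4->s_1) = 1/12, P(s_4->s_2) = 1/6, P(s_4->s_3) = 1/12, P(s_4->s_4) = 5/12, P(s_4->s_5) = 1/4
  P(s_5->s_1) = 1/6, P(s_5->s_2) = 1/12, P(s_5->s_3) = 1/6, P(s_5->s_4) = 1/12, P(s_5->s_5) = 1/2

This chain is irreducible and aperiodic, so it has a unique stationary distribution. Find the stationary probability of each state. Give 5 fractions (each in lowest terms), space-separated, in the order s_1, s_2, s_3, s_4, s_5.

The stationary distribution satisfies pi = pi * P, i.e.:
  pi_s_1 = 1/12*pi_s_1 + 1/4*pi_s_2 + 5/12*pi_s_3 + 1/12*pi_s_4 + 1/6*pi_s_5
  pi_s_2 = 1/4*pi_s_1 + 1/6*pi_s_2 + 1/6*pi_s_3 + 1/6*pi_s_4 + 1/12*pi_s_5
  pi_s_3 = 1/12*pi_s_1 + 1/4*pi_s_2 + 1/12*pi_s_3 + 1/12*pi_s_4 + 1/6*pi_s_5
  pi_s_4 = 1/4*pi_s_1 + 1/6*pi_s_2 + 1/12*pi_s_3 + 5/12*pi_s_4 + 1/12*pi_s_5
  pi_s_5 = 1/3*pi_s_1 + 1/6*pi_s_2 + 1/4*pi_s_3 + 1/4*pi_s_4 + 1/2*pi_s_5
with normalization: pi_s_1 + pi_s_2 + pi_s_3 + pi_s_4 + pi_s_5 = 1.

Using the first 4 balance equations plus normalization, the linear system A*pi = b is:
  [-11/12, 1/4, 5/12, 1/12, 1/6] . pi = 0
  [1/4, -5/6, 1/6, 1/6, 1/12] . pi = 0
  [1/12, 1/4, -11/12, 1/12, 1/6] . pi = 0
  [1/4, 1/6, 1/12, -7/12, 1/12] . pi = 0
  [1, 1, 1, 1, 1] . pi = 1

Solving yields:
  pi_s_1 = 19/104
  pi_s_2 = 2/13
  pi_s_3 = 57/416
  pi_s_4 = 79/416
  pi_s_5 = 35/104

Verification (pi * P):
  19/104*1/12 + 2/13*1/4 + 57/416*5/12 + 79/416*1/12 + 35/104*1/6 = 19/104 = pi_s_1  (ok)
  19/104*1/4 + 2/13*1/6 + 57/416*1/6 + 79/416*1/6 + 35/104*1/12 = 2/13 = pi_s_2  (ok)
  19/104*1/12 + 2/13*1/4 + 57/416*1/12 + 79/416*1/12 + 35/104*1/6 = 57/416 = pi_s_3  (ok)
  19/104*1/4 + 2/13*1/6 + 57/416*1/12 + 79/416*5/12 + 35/104*1/12 = 79/416 = pi_s_4  (ok)
  19/104*1/3 + 2/13*1/6 + 57/416*1/4 + 79/416*1/4 + 35/104*1/2 = 35/104 = pi_s_5  (ok)

Answer: 19/104 2/13 57/416 79/416 35/104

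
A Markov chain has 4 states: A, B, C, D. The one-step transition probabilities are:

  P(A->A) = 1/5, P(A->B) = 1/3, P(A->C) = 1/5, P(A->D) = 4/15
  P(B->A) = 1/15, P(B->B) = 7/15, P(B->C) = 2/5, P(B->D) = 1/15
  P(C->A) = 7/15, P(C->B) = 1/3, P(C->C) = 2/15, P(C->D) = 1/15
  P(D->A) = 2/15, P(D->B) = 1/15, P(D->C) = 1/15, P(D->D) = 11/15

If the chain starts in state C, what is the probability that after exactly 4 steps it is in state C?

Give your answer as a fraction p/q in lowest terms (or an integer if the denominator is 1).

Answer: 11042/50625

Derivation:
Computing P^4 by repeated multiplication:
P^1 =
  A: [1/5, 1/3, 1/5, 4/15]
  B: [1/15, 7/15, 2/5, 1/15]
  C: [7/15, 1/3, 2/15, 1/15]
  D: [2/15, 1/15, 1/15, 11/15]
P^2 =
  A: [43/225, 23/75, 49/225, 64/225]
  B: [6/25, 17/45, 58/225, 28/225]
  C: [14/75, 9/25, 56/225, 46/225]
  D: [4/25, 11/75, 1/9, 131/225]
P^3 =
  A: [223/1125, 1007/3375, 47/225, 994/3375]
  B: [709/3375, 1183/3375, 272/1125, 667/3375]
  C: [691/3375, 1103/3375, 154/675, 811/3375]
  D: [578/3375, 667/3375, 487/3375, 1643/3375]
P^4 =
  A: [9937/50625, 1657/5625, 10453/50625, 15322/50625]
  B: [3452/16875, 16573/50625, 11524/50625, 12172/50625]
  C: [1132/5625, 5279/16875, 11042/50625, 13558/50625]
  D: [3032/16875, 431/1875, 8353/50625, 21539/50625]

(P^4)[C -> C] = 11042/50625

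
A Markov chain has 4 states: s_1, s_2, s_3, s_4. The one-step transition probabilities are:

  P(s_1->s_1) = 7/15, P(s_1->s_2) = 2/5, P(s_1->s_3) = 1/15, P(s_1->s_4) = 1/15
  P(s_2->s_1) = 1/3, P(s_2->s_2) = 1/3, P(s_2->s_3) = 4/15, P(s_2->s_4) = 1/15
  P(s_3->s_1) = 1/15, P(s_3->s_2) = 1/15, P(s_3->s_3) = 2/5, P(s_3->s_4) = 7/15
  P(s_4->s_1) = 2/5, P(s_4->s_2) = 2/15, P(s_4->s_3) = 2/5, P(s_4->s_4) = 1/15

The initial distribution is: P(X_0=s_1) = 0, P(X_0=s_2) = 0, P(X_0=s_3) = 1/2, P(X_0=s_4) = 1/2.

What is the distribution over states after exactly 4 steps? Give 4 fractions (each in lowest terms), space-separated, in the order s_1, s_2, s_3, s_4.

Propagating the distribution step by step (d_{t+1} = d_t * P):
d_0 = (s_1=0, s_2=0, s_3=1/2, s_4=1/2)
  d_1[s_1] = 0*7/15 + 0*1/3 + 1/2*1/15 + 1/2*2/5 = 7/30
  d_1[s_2] = 0*2/5 + 0*1/3 + 1/2*1/15 + 1/2*2/15 = 1/10
  d_1[s_3] = 0*1/15 + 0*4/15 + 1/2*2/5 + 1/2*2/5 = 2/5
  d_1[s_4] = 0*1/15 + 0*1/15 + 1/2*7/15 + 1/2*1/15 = 4/15
d_1 = (s_1=7/30, s_2=1/10, s_3=2/5, s_4=4/15)
  d_2[s_1] = 7/30*7/15 + 1/10*1/3 + 2/5*1/15 + 4/15*2/5 = 62/225
  d_2[s_2] = 7/30*2/5 + 1/10*1/3 + 2/5*1/15 + 4/15*2/15 = 17/90
  d_2[s_3] = 7/30*1/15 + 1/10*4/15 + 2/5*2/5 + 4/15*2/5 = 139/450
  d_2[s_4] = 7/30*1/15 + 1/10*1/15 + 2/5*7/15 + 4/15*1/15 = 17/75
d_2 = (s_1=62/225, s_2=17/90, s_3=139/450, s_4=17/75)
  d_3[s_1] = 62/225*7/15 + 17/90*1/3 + 139/450*1/15 + 17/75*2/5 = 1022/3375
  d_3[s_2] = 62/225*2/5 + 17/90*1/3 + 139/450*1/15 + 17/75*2/15 = 28/125
  d_3[s_3] = 62/225*1/15 + 17/90*4/15 + 139/450*2/5 + 17/75*2/5 = 191/675
  d_3[s_4] = 62/225*1/15 + 17/90*1/15 + 139/450*7/15 + 17/75*1/15 = 214/1125
d_3 = (s_1=1022/3375, s_2=28/125, s_3=191/675, s_4=214/1125)
  d_4[s_1] = 1022/3375*7/15 + 28/125*1/3 + 191/675*1/15 + 214/1125*2/5 = 583/1875
  d_4[s_2] = 1022/3375*2/5 + 28/125*1/3 + 191/675*1/15 + 214/1125*2/15 = 12151/50625
  d_4[s_3] = 1022/3375*1/15 + 28/125*4/15 + 191/675*2/5 + 214/1125*2/5 = 13628/50625
  d_4[s_4] = 1022/3375*1/15 + 28/125*1/15 + 191/675*7/15 + 214/1125*1/15 = 607/3375
d_4 = (s_1=583/1875, s_2=12151/50625, s_3=13628/50625, s_4=607/3375)

Answer: 583/1875 12151/50625 13628/50625 607/3375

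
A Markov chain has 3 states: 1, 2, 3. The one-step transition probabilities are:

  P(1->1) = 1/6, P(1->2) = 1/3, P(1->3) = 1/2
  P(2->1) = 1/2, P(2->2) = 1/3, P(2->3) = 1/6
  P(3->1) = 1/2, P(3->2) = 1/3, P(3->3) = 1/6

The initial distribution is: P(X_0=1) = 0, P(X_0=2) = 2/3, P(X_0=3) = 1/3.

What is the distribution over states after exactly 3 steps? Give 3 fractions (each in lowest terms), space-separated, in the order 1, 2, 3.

Answer: 7/18 1/3 5/18

Derivation:
Propagating the distribution step by step (d_{t+1} = d_t * P):
d_0 = (1=0, 2=2/3, 3=1/3)
  d_1[1] = 0*1/6 + 2/3*1/2 + 1/3*1/2 = 1/2
  d_1[2] = 0*1/3 + 2/3*1/3 + 1/3*1/3 = 1/3
  d_1[3] = 0*1/2 + 2/3*1/6 + 1/3*1/6 = 1/6
d_1 = (1=1/2, 2=1/3, 3=1/6)
  d_2[1] = 1/2*1/6 + 1/3*1/2 + 1/6*1/2 = 1/3
  d_2[2] = 1/2*1/3 + 1/3*1/3 + 1/6*1/3 = 1/3
  d_2[3] = 1/2*1/2 + 1/3*1/6 + 1/6*1/6 = 1/3
d_2 = (1=1/3, 2=1/3, 3=1/3)
  d_3[1] = 1/3*1/6 + 1/3*1/2 + 1/3*1/2 = 7/18
  d_3[2] = 1/3*1/3 + 1/3*1/3 + 1/3*1/3 = 1/3
  d_3[3] = 1/3*1/2 + 1/3*1/6 + 1/3*1/6 = 5/18
d_3 = (1=7/18, 2=1/3, 3=5/18)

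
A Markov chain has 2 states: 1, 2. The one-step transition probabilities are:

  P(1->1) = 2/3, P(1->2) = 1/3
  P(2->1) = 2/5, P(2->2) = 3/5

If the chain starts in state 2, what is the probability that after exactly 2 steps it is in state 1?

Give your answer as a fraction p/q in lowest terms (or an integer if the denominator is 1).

Computing P^2 by repeated multiplication:
P^1 =
  1: [2/3, 1/3]
  2: [2/5, 3/5]
P^2 =
  1: [26/45, 19/45]
  2: [38/75, 37/75]

(P^2)[2 -> 1] = 38/75

Answer: 38/75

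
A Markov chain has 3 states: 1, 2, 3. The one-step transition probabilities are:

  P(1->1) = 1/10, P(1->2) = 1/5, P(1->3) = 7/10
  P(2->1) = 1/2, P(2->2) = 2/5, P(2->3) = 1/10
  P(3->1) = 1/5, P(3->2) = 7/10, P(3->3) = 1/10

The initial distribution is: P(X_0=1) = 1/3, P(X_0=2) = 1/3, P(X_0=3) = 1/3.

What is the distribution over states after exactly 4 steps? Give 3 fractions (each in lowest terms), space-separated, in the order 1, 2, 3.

Answer: 4427/15000 6367/15000 701/2500

Derivation:
Propagating the distribution step by step (d_{t+1} = d_t * P):
d_0 = (1=1/3, 2=1/3, 3=1/3)
  d_1[1] = 1/3*1/10 + 1/3*1/2 + 1/3*1/5 = 4/15
  d_1[2] = 1/3*1/5 + 1/3*2/5 + 1/3*7/10 = 13/30
  d_1[3] = 1/3*7/10 + 1/3*1/10 + 1/3*1/10 = 3/10
d_1 = (1=4/15, 2=13/30, 3=3/10)
  d_2[1] = 4/15*1/10 + 13/30*1/2 + 3/10*1/5 = 91/300
  d_2[2] = 4/15*1/5 + 13/30*2/5 + 3/10*7/10 = 131/300
  d_2[3] = 4/15*7/10 + 13/30*1/10 + 3/10*1/10 = 13/50
d_2 = (1=91/300, 2=131/300, 3=13/50)
  d_3[1] = 91/300*1/10 + 131/300*1/2 + 13/50*1/5 = 451/1500
  d_3[2] = 91/300*1/5 + 131/300*2/5 + 13/50*7/10 = 313/750
  d_3[3] = 91/300*7/10 + 131/300*1/10 + 13/50*1/10 = 141/500
d_3 = (1=451/1500, 2=313/750, 3=141/500)
  d_4[1] = 451/1500*1/10 + 313/750*1/2 + 141/500*1/5 = 4427/15000
  d_4[2] = 451/1500*1/5 + 313/750*2/5 + 141/500*7/10 = 6367/15000
  d_4[3] = 451/1500*7/10 + 313/750*1/10 + 141/500*1/10 = 701/2500
d_4 = (1=4427/15000, 2=6367/15000, 3=701/2500)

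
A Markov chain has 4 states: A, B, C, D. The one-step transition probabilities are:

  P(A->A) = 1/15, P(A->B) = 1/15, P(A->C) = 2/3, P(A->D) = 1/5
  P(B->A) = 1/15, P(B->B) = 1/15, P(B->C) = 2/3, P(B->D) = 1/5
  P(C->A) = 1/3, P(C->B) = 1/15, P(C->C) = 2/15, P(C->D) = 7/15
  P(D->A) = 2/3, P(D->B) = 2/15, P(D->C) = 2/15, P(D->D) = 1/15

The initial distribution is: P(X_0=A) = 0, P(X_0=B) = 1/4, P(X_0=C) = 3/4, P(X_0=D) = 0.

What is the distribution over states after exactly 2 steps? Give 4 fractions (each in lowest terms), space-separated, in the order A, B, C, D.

Propagating the distribution step by step (d_{t+1} = d_t * P):
d_0 = (A=0, B=1/4, C=3/4, D=0)
  d_1[A] = 0*1/15 + 1/4*1/15 + 3/4*1/3 + 0*2/3 = 4/15
  d_1[B] = 0*1/15 + 1/4*1/15 + 3/4*1/15 + 0*2/15 = 1/15
  d_1[C] = 0*2/3 + 1/4*2/3 + 3/4*2/15 + 0*2/15 = 4/15
  d_1[D] = 0*1/5 + 1/4*1/5 + 3/4*7/15 + 0*1/15 = 2/5
d_1 = (A=4/15, B=1/15, C=4/15, D=2/5)
  d_2[A] = 4/15*1/15 + 1/15*1/15 + 4/15*1/3 + 2/5*2/3 = 17/45
  d_2[B] = 4/15*1/15 + 1/15*1/15 + 4/15*1/15 + 2/5*2/15 = 7/75
  d_2[C] = 4/15*2/3 + 1/15*2/3 + 4/15*2/15 + 2/5*2/15 = 14/45
  d_2[D] = 4/15*1/5 + 1/15*1/5 + 4/15*7/15 + 2/5*1/15 = 49/225
d_2 = (A=17/45, B=7/75, C=14/45, D=49/225)

Answer: 17/45 7/75 14/45 49/225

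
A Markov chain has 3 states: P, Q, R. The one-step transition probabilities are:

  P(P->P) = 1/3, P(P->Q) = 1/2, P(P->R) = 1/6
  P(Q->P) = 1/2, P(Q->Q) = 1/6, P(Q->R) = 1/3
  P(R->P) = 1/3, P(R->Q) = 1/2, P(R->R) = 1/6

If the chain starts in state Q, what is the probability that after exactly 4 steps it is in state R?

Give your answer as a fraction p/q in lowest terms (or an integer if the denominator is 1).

Answer: 73/324

Derivation:
Computing P^4 by repeated multiplication:
P^1 =
  P: [1/3, 1/2, 1/6]
  Q: [1/2, 1/6, 1/3]
  R: [1/3, 1/2, 1/6]
P^2 =
  P: [5/12, 1/3, 1/4]
  Q: [13/36, 4/9, 7/36]
  R: [5/12, 1/3, 1/4]
P^3 =
  P: [7/18, 7/18, 2/9]
  Q: [11/27, 19/54, 13/54]
  R: [7/18, 7/18, 2/9]
P^4 =
  P: [43/108, 10/27, 25/108]
  Q: [127/324, 31/81, 73/324]
  R: [43/108, 10/27, 25/108]

(P^4)[Q -> R] = 73/324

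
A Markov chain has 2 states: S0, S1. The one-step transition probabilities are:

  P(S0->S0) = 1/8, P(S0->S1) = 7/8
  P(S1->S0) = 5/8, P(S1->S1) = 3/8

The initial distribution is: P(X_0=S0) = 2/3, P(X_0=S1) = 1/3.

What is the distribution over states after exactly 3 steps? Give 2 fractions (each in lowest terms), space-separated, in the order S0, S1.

Answer: 37/96 59/96

Derivation:
Propagating the distribution step by step (d_{t+1} = d_t * P):
d_0 = (S0=2/3, S1=1/3)
  d_1[S0] = 2/3*1/8 + 1/3*5/8 = 7/24
  d_1[S1] = 2/3*7/8 + 1/3*3/8 = 17/24
d_1 = (S0=7/24, S1=17/24)
  d_2[S0] = 7/24*1/8 + 17/24*5/8 = 23/48
  d_2[S1] = 7/24*7/8 + 17/24*3/8 = 25/48
d_2 = (S0=23/48, S1=25/48)
  d_3[S0] = 23/48*1/8 + 25/48*5/8 = 37/96
  d_3[S1] = 23/48*7/8 + 25/48*3/8 = 59/96
d_3 = (S0=37/96, S1=59/96)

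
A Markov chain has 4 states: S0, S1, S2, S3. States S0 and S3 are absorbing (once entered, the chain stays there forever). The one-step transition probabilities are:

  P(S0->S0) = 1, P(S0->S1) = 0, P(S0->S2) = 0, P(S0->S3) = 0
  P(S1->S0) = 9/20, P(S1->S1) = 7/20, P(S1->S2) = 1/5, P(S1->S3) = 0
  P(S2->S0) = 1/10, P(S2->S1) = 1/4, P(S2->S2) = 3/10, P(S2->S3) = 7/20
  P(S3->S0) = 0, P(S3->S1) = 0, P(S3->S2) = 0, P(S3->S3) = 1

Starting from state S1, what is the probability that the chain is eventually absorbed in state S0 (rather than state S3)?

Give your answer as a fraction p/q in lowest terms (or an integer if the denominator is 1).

Let a_i = P(absorbed in S0 | start in state i).
Boundary conditions: a_S0 = 1, a_S3 = 0.
For each transient state i, a_i = sum_j P(i->j) * a_j:
  a_S1 = 9/20*a_S0 + 7/20*a_S1 + 1/5*a_S2 + 0*a_S3
  a_S2 = 1/10*a_S0 + 1/4*a_S1 + 3/10*a_S2 + 7/20*a_S3

Substituting a_S0 = 1 and a_S3 = 0, rearrange to (I - Q) a = r where r[i] = P(i -> S0):
  [13/20, -1/5] . (a_S1, a_S2) = 9/20
  [-1/4, 7/10] . (a_S1, a_S2) = 1/10

Solving yields:
  a_S1 = 67/81
  a_S2 = 71/162

Starting state is S1, so the absorption probability is a_S1 = 67/81.

Answer: 67/81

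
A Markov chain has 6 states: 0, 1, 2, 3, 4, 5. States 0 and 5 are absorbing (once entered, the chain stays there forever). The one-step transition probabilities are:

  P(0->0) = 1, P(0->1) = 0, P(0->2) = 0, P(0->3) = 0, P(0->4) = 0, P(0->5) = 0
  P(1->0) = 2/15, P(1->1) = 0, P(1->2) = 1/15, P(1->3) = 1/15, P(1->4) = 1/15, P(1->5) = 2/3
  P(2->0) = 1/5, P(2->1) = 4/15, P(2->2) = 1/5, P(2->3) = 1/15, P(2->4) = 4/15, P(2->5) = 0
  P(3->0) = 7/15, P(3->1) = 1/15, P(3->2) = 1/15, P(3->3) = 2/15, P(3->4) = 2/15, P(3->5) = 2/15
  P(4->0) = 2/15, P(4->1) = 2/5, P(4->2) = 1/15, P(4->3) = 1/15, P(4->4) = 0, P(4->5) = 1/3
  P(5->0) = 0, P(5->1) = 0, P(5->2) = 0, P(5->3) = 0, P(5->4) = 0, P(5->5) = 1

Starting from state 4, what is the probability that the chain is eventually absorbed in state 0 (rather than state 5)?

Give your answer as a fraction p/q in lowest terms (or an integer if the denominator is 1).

Let a_i = P(absorbed in 0 | start in state i).
Boundary conditions: a_0 = 1, a_5 = 0.
For each transient state i, a_i = sum_j P(i->j) * a_j:
  a_1 = 2/15*a_0 + 0*a_1 + 1/15*a_2 + 1/15*a_3 + 1/15*a_4 + 2/3*a_5
  a_2 = 1/5*a_0 + 4/15*a_1 + 1/5*a_2 + 1/15*a_3 + 4/15*a_4 + 0*a_5
  a_3 = 7/15*a_0 + 1/15*a_1 + 1/15*a_2 + 2/15*a_3 + 2/15*a_4 + 2/15*a_5
  a_4 = 2/15*a_0 + 2/5*a_1 + 1/15*a_2 + 1/15*a_3 + 0*a_4 + 1/3*a_5

Substituting a_0 = 1 and a_5 = 0, rearrange to (I - Q) a = r where r[i] = P(i -> 0):
  [1, -1/15, -1/15, -1/15] . (a_1, a_2, a_3, a_4) = 2/15
  [-4/15, 4/5, -1/15, -4/15] . (a_1, a_2, a_3, a_4) = 1/5
  [-1/15, -1/15, 13/15, -2/15] . (a_1, a_2, a_3, a_4) = 7/15
  [-2/5, -1/15, -1/15, 1] . (a_1, a_2, a_3, a_4) = 2/15

Solving yields:
  a_1 = 7088/31119
  a_2 = 14900/31119
  a_3 = 19879/31119
  a_4 = 3101/10373

Starting state is 4, so the absorption probability is a_4 = 3101/10373.

Answer: 3101/10373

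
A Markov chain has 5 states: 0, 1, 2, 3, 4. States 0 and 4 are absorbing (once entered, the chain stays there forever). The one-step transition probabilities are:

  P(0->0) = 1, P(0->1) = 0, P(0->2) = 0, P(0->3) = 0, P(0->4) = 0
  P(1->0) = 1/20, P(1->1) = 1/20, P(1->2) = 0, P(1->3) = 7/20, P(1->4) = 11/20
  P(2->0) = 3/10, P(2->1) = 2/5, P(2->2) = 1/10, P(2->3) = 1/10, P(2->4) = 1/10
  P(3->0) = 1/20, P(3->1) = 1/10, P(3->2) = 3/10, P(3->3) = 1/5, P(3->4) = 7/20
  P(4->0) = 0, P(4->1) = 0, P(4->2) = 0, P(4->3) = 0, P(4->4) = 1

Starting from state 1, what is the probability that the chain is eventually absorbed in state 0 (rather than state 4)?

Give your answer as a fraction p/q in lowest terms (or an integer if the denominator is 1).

Let a_i = P(absorbed in 0 | start in state i).
Boundary conditions: a_0 = 1, a_4 = 0.
For each transient state i, a_i = sum_j P(i->j) * a_j:
  a_1 = 1/20*a_0 + 1/20*a_1 + 0*a_2 + 7/20*a_3 + 11/20*a_4
  a_2 = 3/10*a_0 + 2/5*a_1 + 1/10*a_2 + 1/10*a_3 + 1/10*a_4
  a_3 = 1/20*a_0 + 1/10*a_1 + 3/10*a_2 + 1/5*a_3 + 7/20*a_4

Substituting a_0 = 1 and a_4 = 0, rearrange to (I - Q) a = r where r[i] = P(i -> 0):
  [19/20, 0, -7/20] . (a_1, a_2, a_3) = 1/20
  [-2/5, 9/10, -1/10] . (a_1, a_2, a_3) = 3/10
  [-1/10, -3/10, 4/5] . (a_1, a_2, a_3) = 1/20

Solving yields:
  a_1 = 109/776
  a_2 = 983/2328
  a_3 = 185/776

Starting state is 1, so the absorption probability is a_1 = 109/776.

Answer: 109/776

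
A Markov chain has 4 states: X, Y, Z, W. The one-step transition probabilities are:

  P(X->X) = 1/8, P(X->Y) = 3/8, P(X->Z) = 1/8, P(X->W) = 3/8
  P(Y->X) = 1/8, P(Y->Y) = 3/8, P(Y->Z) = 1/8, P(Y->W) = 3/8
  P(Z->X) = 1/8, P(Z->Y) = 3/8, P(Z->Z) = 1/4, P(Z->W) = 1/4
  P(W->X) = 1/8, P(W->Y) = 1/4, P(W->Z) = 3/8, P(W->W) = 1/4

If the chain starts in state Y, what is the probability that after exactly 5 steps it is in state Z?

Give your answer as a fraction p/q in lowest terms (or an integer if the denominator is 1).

Answer: 7561/32768

Derivation:
Computing P^5 by repeated multiplication:
P^1 =
  X: [1/8, 3/8, 1/8, 3/8]
  Y: [1/8, 3/8, 1/8, 3/8]
  Z: [1/8, 3/8, 1/4, 1/4]
  W: [1/8, 1/4, 3/8, 1/4]
P^2 =
  X: [1/8, 21/64, 15/64, 5/16]
  Y: [1/8, 21/64, 15/64, 5/16]
  Z: [1/8, 11/32, 7/32, 5/16]
  W: [1/8, 11/32, 15/64, 19/64]
P^3 =
  X: [1/8, 43/128, 119/512, 157/512]
  Y: [1/8, 43/128, 119/512, 157/512]
  Z: [1/8, 43/128, 59/256, 79/256]
  W: [1/8, 173/512, 117/512, 79/256]
P^4 =
  X: [1/8, 1379/4096, 945/4096, 315/1024]
  Y: [1/8, 1379/4096, 945/4096, 315/1024]
  Z: [1/8, 689/2048, 473/2048, 315/1024]
  W: [1/8, 689/2048, 945/4096, 1261/4096]
P^5 =
  X: [1/8, 2757/8192, 7561/32768, 10083/32768]
  Y: [1/8, 2757/8192, 7561/32768, 10083/32768]
  Z: [1/8, 2757/8192, 3781/16384, 5041/16384]
  W: [1/8, 11027/32768, 7563/32768, 5041/16384]

(P^5)[Y -> Z] = 7561/32768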